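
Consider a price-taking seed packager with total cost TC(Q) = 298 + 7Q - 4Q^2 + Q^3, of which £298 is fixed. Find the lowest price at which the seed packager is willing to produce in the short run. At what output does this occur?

The shutdown price is the minimum of AVC. VC = 7Q - 4Q^2 + Q^3, so AVC = 7 - 4Q + Q^2.
dAVC/dQ = -4 + 2Q = 0 gives Q = 2. min AVC = 7 - 4·2 + 2^2 = 3.
The firm shuts down for any P below £3.

£3 per unit, at Q = 2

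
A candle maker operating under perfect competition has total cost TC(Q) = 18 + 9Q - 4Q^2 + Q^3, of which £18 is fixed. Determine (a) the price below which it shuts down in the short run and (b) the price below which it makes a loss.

Shutdown price = £5; break-even price = £12

Shutdown price = min AVC. AVC = 9 - 4Q + Q^2, with vertex at Q = 2 and minimum £5.
ATC = 18/Q + 9 - 4Q + Q^2. Setting dATC/dQ = −18/Q^2 − 4 + 2Q = 0 gives Q = 3 (since 2·3^3 − 4·3^2 = 18).
min ATC = 18/3 + 9 − 4·3 + 3^2 = £12. That is the break-even price.
For £5 ≤ P < £12 the firm produces at a loss; below £5 it shuts down.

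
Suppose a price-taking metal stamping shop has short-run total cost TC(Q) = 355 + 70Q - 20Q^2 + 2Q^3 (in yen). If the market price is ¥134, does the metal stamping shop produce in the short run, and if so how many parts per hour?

From TC, MC = TC'(Q) = 70 - 40Q + 6Q^2 and AVC = VC/Q = 70 - 20Q + 2Q^2.
The AVC parabola has its vertex at Q = 20/4 = 5, where AVC = 70 - 20·5 + 2·5^2 = ¥20.
Since P = ¥134 ≥ min AVC = ¥20, price covers variable cost and the firm should produce.
Solving P = MC: -64 - 40Q + 6Q^2 = 0 ⇒ Q = -4/3 or 8. On the upward-sloping branch, Q* = 8.
Check: AVC at Q = 8 is ¥38 ≤ P, so revenue covers variable cost.
Profit = P·Q − TC = 134·8 − 659 = ¥413.

Produce at Q = 8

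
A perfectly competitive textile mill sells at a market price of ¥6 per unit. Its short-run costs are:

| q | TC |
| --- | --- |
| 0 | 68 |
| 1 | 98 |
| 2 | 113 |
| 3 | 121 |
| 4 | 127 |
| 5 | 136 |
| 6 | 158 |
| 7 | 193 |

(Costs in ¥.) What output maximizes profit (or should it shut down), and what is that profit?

Compute π = P·q − TC at each output: q=0: -68; q=1: -92; q=2: -101; q=3: -103; q=4: -103; q=5: -106; q=6: -122; q=7: -151.
Profit is highest at q = 0. Equivalently, the lowest AVC in the table is 68/5 ≈ ¥13.60 at q = 5, and P = ¥6 falls below it — price never covers variable cost, so the firm shuts down and loses only its fixed cost.

q = 0 (shut down); profit = -¥68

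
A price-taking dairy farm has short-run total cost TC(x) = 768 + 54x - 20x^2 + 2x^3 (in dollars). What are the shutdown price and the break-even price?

Shutdown price = min AVC. AVC = 54 - 20x + 2x^2, with vertex at x = 5 and minimum $4.
ATC = 768/x + 54 - 20x + 2x^2. Setting dATC/dx = −768/x^2 − 20 + 4x = 0 gives x = 8 (since 4·8^3 − 20·8^2 = 768).
min ATC = 768/8 + 54 − 20·8 + 2·8^2 = $118. That is the break-even price.
For $4 ≤ P < $118 the firm produces at a loss; below $4 it shuts down.

Shutdown price = $4; break-even price = $118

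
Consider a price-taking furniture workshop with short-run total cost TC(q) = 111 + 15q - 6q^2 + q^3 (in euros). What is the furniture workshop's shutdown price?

The shutdown price is the minimum of AVC. VC = 15q - 6q^2 + q^3, so AVC = 15 - 6q + q^2.
At the minimum of AVC, MC = AVC. MC = 15 - 12q + 3q^2; setting MC = AVC gives 2q^2 - 6q = 0, so q = 3. min AVC = 6.
For P < €6 the firm produces nothing.

€6 per unit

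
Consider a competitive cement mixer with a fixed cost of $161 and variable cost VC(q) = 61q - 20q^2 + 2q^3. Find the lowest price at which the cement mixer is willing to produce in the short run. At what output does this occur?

The shutdown price is the minimum of AVC. VC = 61q - 20q^2 + 2q^3, so AVC = 61 - 20q + 2q^2.
dAVC/dq = -20 + 4q = 0 gives q = 5. min AVC = 61 - 20·5 + 2·5^2 = 11.
The firm shuts down for any P below $11.

$11 per unit, at q = 5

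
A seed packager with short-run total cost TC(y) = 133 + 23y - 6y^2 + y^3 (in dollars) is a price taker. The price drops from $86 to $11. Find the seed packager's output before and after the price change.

MC = 23 - 12y + 3y^2; the shutdown threshold is min AVC = $14 (at y = 3).
With P = $86 above the shutdown price, P = MC gives y = 7.
At P = $11 < min AVC = $14, price no longer covers variable cost at any output, so the firm shuts down: y = 0.

Output falls from 7 to 0 (the firm shuts down)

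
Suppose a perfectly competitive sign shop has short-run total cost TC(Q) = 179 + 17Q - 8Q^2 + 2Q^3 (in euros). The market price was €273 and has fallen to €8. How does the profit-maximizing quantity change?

AVC = 17 - 8Q + 2Q^2, minimized at Q = 2 where min AVC = €9. MC = 17 - 16Q + 6Q^2.
At P = €273 ≥ min AVC, set P = MC on the rising branch: Q = 8.
At P = €8 < min AVC = €9, price no longer covers variable cost at any output, so the firm shuts down: Q = 0.

Output falls from 8 to 0 (the firm shuts down)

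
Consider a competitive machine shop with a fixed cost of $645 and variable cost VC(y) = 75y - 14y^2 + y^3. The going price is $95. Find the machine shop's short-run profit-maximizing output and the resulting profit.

Profit = -$45 at y = 10

AVC = 75 - 14y + y^2; min AVC = $26 at y = 7. Since P = $95 ≥ min AVC, the firm produces.
With MC = 75 - 28y + 3y^2, P = MC on the upward-sloping part at y* = 10.
TR = 95·10 = 950. TC = 645 + 350 = 995. Profit = 950 − 995 = -$45.
Shutting down would mean losing the fixed cost of $645, so operating at a loss of $45 is better by $600.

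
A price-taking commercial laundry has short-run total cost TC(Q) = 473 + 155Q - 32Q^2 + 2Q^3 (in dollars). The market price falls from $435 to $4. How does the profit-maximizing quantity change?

MC = 155 - 64Q + 6Q^2; the shutdown threshold is min AVC = $27 (at Q = 8).
At P = $435 ≥ min AVC, set P = MC on the rising branch: Q = 14.
At P = $4 < min AVC = $27, price no longer covers variable cost at any output, so the firm shuts down: Q = 0.

Output falls from 14 to 0 (the firm shuts down)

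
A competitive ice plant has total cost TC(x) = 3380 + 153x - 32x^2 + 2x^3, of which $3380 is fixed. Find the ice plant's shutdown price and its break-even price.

Shutdown price = $25; break-even price = $335

AVC = 153 - 32x + 2x^2; minimized at x = 8, giving min AVC = $25. That is the shutdown price.
ATC = 3380/x + 153 - 32x + 2x^2. Setting dATC/dx = −3380/x^2 − 32 + 4x = 0 gives x = 13 (since 4·13^3 − 32·13^2 = 3380).
min ATC = 3380/13 + 153 − 32·13 + 2·13^2 = $335. That is the break-even price.
Between these two prices the firm operates at a loss; above $335 it earns a profit.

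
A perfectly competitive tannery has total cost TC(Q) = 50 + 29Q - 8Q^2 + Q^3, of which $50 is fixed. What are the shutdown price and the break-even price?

AVC = 29 - 8Q + Q^2; minimized at Q = 4, giving min AVC = $13. That is the shutdown price.
ATC = 50/Q + 29 - 8Q + Q^2. Setting dATC/dQ = −50/Q^2 − 8 + 2Q = 0 gives Q = 5 (since 2·5^3 − 8·5^2 = 50).
min ATC = 50/5 + 29 − 8·5 + 5^2 = $24. That is the break-even price.
Between these two prices the firm operates at a loss; above $24 it earns a profit.

Shutdown price = $13; break-even price = $24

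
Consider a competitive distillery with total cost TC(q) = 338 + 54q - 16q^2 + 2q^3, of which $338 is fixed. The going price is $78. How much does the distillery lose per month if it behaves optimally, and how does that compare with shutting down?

Profit = -$50 at q = 6

AVC = 54 - 16q + 2q^2; min AVC = $22 at q = 4. Since P = $78 ≥ min AVC, the firm produces.
With MC = 54 - 32q + 6q^2, P = MC on the upward-sloping part at q* = 6.
TR = 78·6 = 468. TC = 338 + 180 = 518. Profit = 468 − 518 = -$50.
Shutting down would mean losing the fixed cost of $338, so operating at a loss of $50 is better by $288.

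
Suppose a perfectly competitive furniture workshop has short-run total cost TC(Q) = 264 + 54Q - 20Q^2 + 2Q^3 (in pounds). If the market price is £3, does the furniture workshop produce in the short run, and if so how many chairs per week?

Shut down

Variable cost is VC = 54Q - 20Q^2 + 2Q^3, so AVC = VC/Q = 54 - 20Q + 2Q^2 and MC = dTC/dQ = 54 - 40Q + 6Q^2.
The AVC parabola has its vertex at Q = 20/4 = 5, where AVC = 54 - 20·5 + 2·5^2 = £4.
P = £3 lies below min AVC = £4; no output level covers variable cost.
The firm minimizes its loss by shutting down and losing only its fixed cost of £264.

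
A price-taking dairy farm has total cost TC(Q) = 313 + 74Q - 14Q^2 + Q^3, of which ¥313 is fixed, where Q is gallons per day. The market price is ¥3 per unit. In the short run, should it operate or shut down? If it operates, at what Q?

Shut down

From TC, MC = TC'(Q) = 74 - 28Q + 3Q^2 and AVC = VC/Q = 74 - 14Q + Q^2.
AVC is minimized where dAVC/dQ = -14 + 2Q = 0, at Q = 7; min AVC = 74 - 14·7 + 7^2 = ¥25.
With P < min AVC (¥3 < ¥25), every unit sold adds to the loss.
Best response: produce nothing and absorb the ¥313 fixed cost.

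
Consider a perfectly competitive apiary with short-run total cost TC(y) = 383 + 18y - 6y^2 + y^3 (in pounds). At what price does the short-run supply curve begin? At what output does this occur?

£9 per unit, at y = 3

The firm shuts down when price falls below the minimum of average variable cost. AVC = VC/y = 18 - 6y + y^2.
dAVC/dy = -6 + 2y = 0 gives y = 3. min AVC = 18 - 6·3 + 3^2 = 9.
The firm shuts down for any P below £9.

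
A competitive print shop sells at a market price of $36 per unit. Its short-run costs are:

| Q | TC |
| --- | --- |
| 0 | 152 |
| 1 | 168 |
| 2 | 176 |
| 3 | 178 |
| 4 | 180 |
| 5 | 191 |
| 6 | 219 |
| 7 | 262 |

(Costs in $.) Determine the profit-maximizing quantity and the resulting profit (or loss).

Compute π = P·Q − TC at each output: Q=0: -152; Q=1: -132; Q=2: -104; Q=3: -70; Q=4: -36; Q=5: -11; Q=6: -3; Q=7: -10.
Profit is maximized at Q = 6. AVC there is 67/6 = $11.17 ≤ P, so producing beats shutting down (which would give -$152).

Q = 6; profit = -$3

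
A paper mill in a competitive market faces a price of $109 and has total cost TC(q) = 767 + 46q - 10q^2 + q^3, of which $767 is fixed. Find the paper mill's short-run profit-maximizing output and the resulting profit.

Profit = -$119 at q = 9

AVC = 46 - 10q + q^2 has its minimum $21 at q = 5; price $109 clears that bar, so the firm operates.
With MC = 46 - 20q + 3q^2, P = MC on the upward-sloping part at q* = 9.
TR = 109·9 = 981. TC = 767 + 333 = 1100. Profit = 981 − 1100 = -$119.
Shutting down would mean losing the fixed cost of $767, so operating at a loss of $119 is better by $648.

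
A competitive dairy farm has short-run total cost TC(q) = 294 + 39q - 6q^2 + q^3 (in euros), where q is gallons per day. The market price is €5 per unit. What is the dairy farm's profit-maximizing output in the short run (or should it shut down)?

Strip out fixed cost: VC = 39q - 6q^2 + q^3. Then AVC = 39 - 6q + q^2 and MC = 39 - 12q + 3q^2.
The AVC parabola has its vertex at q = 6/2 = 3, where AVC = 39 - 6·3 + 3^2 = €30.
With P < min AVC (€5 < €30), every unit sold adds to the loss.
Shutting down limits the loss to fixed cost, €294.

Shut down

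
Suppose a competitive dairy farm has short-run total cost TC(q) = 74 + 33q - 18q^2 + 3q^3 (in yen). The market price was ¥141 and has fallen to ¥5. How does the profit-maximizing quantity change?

Output falls from 6 to 0 (the firm shuts down)

AVC = 33 - 18q + 3q^2, minimized at q = 3 where min AVC = ¥6. MC = 33 - 36q + 9q^2.
With P = ¥141 above the shutdown price, P = MC gives q = 6.
At P = ¥5 < min AVC = ¥6, price no longer covers variable cost at any output, so the firm shuts down: q = 0.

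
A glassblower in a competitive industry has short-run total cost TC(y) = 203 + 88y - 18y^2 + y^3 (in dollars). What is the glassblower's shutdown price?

$7 per unit

Short-run supply begins at min AVC. From VC = 88y - 18y^2 + y^3, AVC = 88 - 18y + y^2.
dAVC/dy = -18 + 2y = 0 gives y = 9. min AVC = 88 - 18·9 + 9^2 = 7.
The firm shuts down for any P below $7.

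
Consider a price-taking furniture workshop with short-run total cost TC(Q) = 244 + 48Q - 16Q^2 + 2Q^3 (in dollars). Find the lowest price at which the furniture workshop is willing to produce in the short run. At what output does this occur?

The firm shuts down when price falls below the minimum of average variable cost. AVC = VC/Q = 48 - 16Q + 2Q^2.
dAVC/dQ = -16 + 4Q = 0 gives Q = 4. min AVC = 48 - 16·4 + 2·4^2 = 16.
So the shutdown price is $16.

$16 per unit, at Q = 4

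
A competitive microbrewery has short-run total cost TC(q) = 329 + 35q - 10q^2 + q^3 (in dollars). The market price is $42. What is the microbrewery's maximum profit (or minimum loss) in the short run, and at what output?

Profit = -$133 at q = 7

AVC = 35 - 10q + q^2 has its minimum $10 at q = 5; price $42 clears that bar, so the firm operates.
With MC = 35 - 20q + 3q^2, P = MC on the upward-sloping part at q* = 7.
TR = 42·7 = 294. TC = 329 + 98 = 427. Profit = 294 − 427 = -$133.
By producing, the firm covers all variable cost plus $196 of fixed cost; shutting down would lose the full $329.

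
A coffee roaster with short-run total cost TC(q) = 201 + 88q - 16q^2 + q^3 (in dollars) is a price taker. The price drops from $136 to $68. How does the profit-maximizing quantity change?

MC = 88 - 32q + 3q^2; the shutdown threshold is min AVC = $24 (at q = 8).
At P = $136 ≥ min AVC, set P = MC on the rising branch: q = 12.
At P = $68 ≥ min AVC, set P = MC: q = 10. The firm stays open but cuts output.

Output falls from 12 to 10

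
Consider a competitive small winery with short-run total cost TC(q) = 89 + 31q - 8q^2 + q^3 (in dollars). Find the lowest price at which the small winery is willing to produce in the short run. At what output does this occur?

The shutdown price is the minimum of AVC. VC = 31q - 8q^2 + q^3, so AVC = 31 - 8q + q^2.
At the minimum of AVC, MC = AVC. MC = 31 - 16q + 3q^2; setting MC = AVC gives 2q^2 - 8q = 0, so q = 4. min AVC = 15.
For P < $15 the firm produces nothing.

$15 per unit, at q = 4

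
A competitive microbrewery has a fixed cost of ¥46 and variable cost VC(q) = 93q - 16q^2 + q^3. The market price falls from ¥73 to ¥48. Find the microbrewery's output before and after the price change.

AVC = 93 - 16q + q^2, minimized at q = 8 where min AVC = ¥29. MC = 93 - 32q + 3q^2.
With P = ¥73 above the shutdown price, P = MC gives q = 10.
At P = ¥48 ≥ min AVC, set P = MC: q = 9. The firm stays open but cuts output.

Output falls from 10 to 9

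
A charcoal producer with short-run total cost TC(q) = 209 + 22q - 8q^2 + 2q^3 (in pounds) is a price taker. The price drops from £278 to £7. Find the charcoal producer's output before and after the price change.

AVC = 22 - 8q + 2q^2, minimized at q = 2 where min AVC = £14. MC = 22 - 16q + 6q^2.
At P = £278 ≥ min AVC, set P = MC on the rising branch: q = 8.
At P = £7 < min AVC = £14, price no longer covers variable cost at any output, so the firm shuts down: q = 0.

Output falls from 8 to 0 (the firm shuts down)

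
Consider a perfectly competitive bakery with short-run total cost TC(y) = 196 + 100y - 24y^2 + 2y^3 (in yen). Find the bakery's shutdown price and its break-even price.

Shutdown price = ¥28; break-even price = ¥58

Shutdown price = min AVC. AVC = 100 - 24y + 2y^2, with vertex at y = 6 and minimum ¥28.
ATC = 196/y + 100 - 24y + 2y^2. Setting dATC/dy = −196/y^2 − 24 + 4y = 0 gives y = 7 (since 4·7^3 − 24·7^2 = 196).
min ATC = 196/7 + 100 − 24·7 + 2·7^2 = ¥58. That is the break-even price.
Between these two prices the firm operates at a loss; above ¥58 it earns a profit.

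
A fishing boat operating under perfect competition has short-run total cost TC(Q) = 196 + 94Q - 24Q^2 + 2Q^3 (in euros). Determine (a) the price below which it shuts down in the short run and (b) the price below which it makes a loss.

Shutdown price = €22; break-even price = €52

AVC = 94 - 24Q + 2Q^2; minimized at Q = 6, giving min AVC = €22. That is the shutdown price.
ATC = 196/Q + 94 - 24Q + 2Q^2. Setting dATC/dQ = −196/Q^2 − 24 + 4Q = 0 gives Q = 7 (since 4·7^3 − 24·7^2 = 196).
min ATC = 196/7 + 94 − 24·7 + 2·7^2 = €52. That is the break-even price.
For €22 ≤ P < €52 the firm produces at a loss; below €22 it shuts down.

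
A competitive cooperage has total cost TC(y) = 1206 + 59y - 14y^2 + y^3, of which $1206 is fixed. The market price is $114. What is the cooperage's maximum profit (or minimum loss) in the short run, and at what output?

AVC = 59 - 14y + y^2 has its minimum $10 at y = 7; price $114 clears that bar, so the firm operates.
MC = 59 - 28y + 3y^2. Setting P = MC and taking the root on the rising branch gives y* = 11.
TR = 114·11 = 1254. TC = 1206 + 286 = 1492. Profit = 1254 − 1492 = -$238.
That loss of $238 beats the $1206 the firm would lose by shutting down; producing recovers $968 of fixed cost.

Profit = -$238 at y = 11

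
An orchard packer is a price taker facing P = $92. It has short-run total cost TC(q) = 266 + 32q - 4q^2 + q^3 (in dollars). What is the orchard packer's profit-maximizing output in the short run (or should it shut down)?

Produce at q = 6

Variable cost is VC = 32q - 4q^2 + q^3, so AVC = VC/q = 32 - 4q + q^2 and MC = dTC/dq = 32 - 8q + 3q^2.
The AVC parabola has its vertex at q = 4/2 = 2, where AVC = 32 - 4·2 + 2^2 = $28.
Because $92 ≥ $28, revenue can cover variable cost; the firm operates.
P = MC gives -60 - 8q + 3q^2 = 0, with roots -10/3 and 6. Take the larger (rising MC): q* = 6.
Check: AVC at q = 6 is $44 ≤ P, so revenue covers variable cost.
Profit = P·q − TC = 92·6 − 530 = $22.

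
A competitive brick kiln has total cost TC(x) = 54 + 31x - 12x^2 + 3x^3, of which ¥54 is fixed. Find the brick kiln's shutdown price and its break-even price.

AVC = 31 - 12x + 3x^2; minimized at x = 2, giving min AVC = ¥19. That is the shutdown price.
ATC = 54/x + 31 - 12x + 3x^2. Setting dATC/dx = −54/x^2 − 12 + 6x = 0 gives x = 3 (since 6·3^3 − 12·3^2 = 54).
min ATC = 54/3 + 31 − 12·3 + 3·3^2 = ¥40. That is the break-even price.
Between these two prices the firm operates at a loss; above ¥40 it earns a profit.

Shutdown price = ¥19; break-even price = ¥40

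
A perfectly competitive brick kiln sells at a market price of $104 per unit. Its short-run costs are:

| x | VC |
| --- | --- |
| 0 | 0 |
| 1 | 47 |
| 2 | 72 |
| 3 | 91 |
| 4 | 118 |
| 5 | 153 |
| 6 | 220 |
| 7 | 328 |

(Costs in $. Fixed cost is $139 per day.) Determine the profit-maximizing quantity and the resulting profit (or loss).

Tabulate TR − TC: x=0: -139; x=1: -82; x=2: -3; x=3: 82; x=4: 159; x=5: 228; x=6: 265; x=7: 261.
Profit is maximized at x = 6. AVC there is 220/6 = $36.67 ≤ P, so producing beats shutting down (which would give -$139).

x = 6; profit = $265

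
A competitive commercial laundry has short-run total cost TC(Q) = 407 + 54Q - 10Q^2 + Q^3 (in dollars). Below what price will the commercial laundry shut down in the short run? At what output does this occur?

The firm shuts down when price falls below the minimum of average variable cost. AVC = VC/Q = 54 - 10Q + Q^2.
dAVC/dQ = -10 + 2Q = 0 gives Q = 5. min AVC = 54 - 10·5 + 5^2 = 29.
So the shutdown price is $29.

$29 per unit, at Q = 5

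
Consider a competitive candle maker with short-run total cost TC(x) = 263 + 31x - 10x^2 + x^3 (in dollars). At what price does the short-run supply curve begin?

The firm shuts down when price falls below the minimum of average variable cost. AVC = VC/x = 31 - 10x + x^2.
dAVC/dx = -10 + 2x = 0 gives x = 5. min AVC = 31 - 10·5 + 5^2 = 6.
So the shutdown price is $6.

$6 per unit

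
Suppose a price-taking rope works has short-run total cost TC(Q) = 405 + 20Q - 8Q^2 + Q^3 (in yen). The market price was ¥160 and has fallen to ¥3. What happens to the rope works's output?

Output falls from 10 to 0 (the firm shuts down)

AVC = 20 - 8Q + Q^2, minimized at Q = 4 where min AVC = ¥4. MC = 20 - 16Q + 3Q^2.
At P = ¥160 ≥ min AVC, set P = MC on the rising branch: Q = 10.
At P = ¥3 < min AVC = ¥4, price no longer covers variable cost at any output, so the firm shuts down: Q = 0.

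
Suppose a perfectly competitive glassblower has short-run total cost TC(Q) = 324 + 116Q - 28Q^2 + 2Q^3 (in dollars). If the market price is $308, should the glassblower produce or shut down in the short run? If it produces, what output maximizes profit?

From TC, MC = TC'(Q) = 116 - 56Q + 6Q^2 and AVC = VC/Q = 116 - 28Q + 2Q^2.
AVC hits its minimum where MC = AVC, at Q = 7, giving min AVC = 116 - 28·7 + 2·7^2 = $18.
Since P = $308 ≥ min AVC = $18, price covers variable cost and the firm should produce.
Solving P = MC: -192 - 56Q + 6Q^2 = 0 ⇒ Q = -8/3 or 12. On the upward-sloping branch, Q* = 12.
Check: AVC at Q = 12 is $68 ≤ P, so revenue covers variable cost.
Profit = P·Q − TC = 308·12 − 1140 = $2556.

Produce at Q = 12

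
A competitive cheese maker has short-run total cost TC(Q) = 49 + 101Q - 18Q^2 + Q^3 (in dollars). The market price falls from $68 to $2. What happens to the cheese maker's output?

Output falls from 11 to 0 (the firm shuts down)

MC = 101 - 36Q + 3Q^2; the shutdown threshold is min AVC = $20 (at Q = 9).
At P = $68 ≥ min AVC, set P = MC on the rising branch: Q = 11.
At P = $2 < min AVC = $20, price no longer covers variable cost at any output, so the firm shuts down: Q = 0.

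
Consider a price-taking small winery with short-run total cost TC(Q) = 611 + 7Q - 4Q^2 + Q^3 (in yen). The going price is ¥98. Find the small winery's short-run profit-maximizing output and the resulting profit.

Profit = -¥121 at Q = 7

AVC = 7 - 4Q + Q^2; min AVC = ¥3 at Q = 2. Since P = ¥98 ≥ min AVC, the firm produces.
With MC = 7 - 8Q + 3Q^2, P = MC on the upward-sloping part at Q* = 7.
TR = 98·7 = 686. TC = 611 + 196 = 807. Profit = 686 − 807 = -¥121.
Shutting down would mean losing the fixed cost of ¥611, so operating at a loss of ¥121 is better by ¥490.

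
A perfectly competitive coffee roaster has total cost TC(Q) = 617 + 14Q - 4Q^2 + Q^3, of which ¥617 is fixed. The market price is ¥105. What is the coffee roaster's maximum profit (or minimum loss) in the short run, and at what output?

Profit = -¥127 at Q = 7

AVC = 14 - 4Q + Q^2; min AVC = ¥10 at Q = 2. Since P = ¥105 ≥ min AVC, the firm produces.
MC = 14 - 8Q + 3Q^2. Setting P = MC and taking the root on the rising branch gives Q* = 7.
TR = 105·7 = 735. TC = 617 + 245 = 862. Profit = 735 − 862 = -¥127.
Shutting down would mean losing the fixed cost of ¥617, so operating at a loss of ¥127 is better by ¥490.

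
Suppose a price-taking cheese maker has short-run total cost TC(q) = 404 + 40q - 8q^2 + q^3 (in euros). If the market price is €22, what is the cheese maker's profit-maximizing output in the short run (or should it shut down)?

Shut down

Strip out fixed cost: VC = 40q - 8q^2 + q^3. Then AVC = 40 - 8q + q^2 and MC = 40 - 16q + 3q^2.
AVC is minimized where dAVC/dq = -8 + 2q = 0, at q = 4; min AVC = 40 - 8·4 + 4^2 = €24.
With P < min AVC (€22 < €24), every unit sold adds to the loss.
Best response: produce nothing and absorb the €404 fixed cost.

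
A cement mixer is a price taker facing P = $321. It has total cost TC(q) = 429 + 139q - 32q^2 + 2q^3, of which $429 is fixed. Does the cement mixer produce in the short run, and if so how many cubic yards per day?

Produce at q = 13

Strip out fixed cost: VC = 139q - 32q^2 + 2q^3. Then AVC = 139 - 32q + 2q^2 and MC = 139 - 64q + 6q^2.
The AVC parabola has its vertex at q = 32/4 = 8, where AVC = 139 - 32·8 + 2·8^2 = $11.
Since P = $321 ≥ min AVC = $11, price covers variable cost and the firm should produce.
P = MC gives -182 - 64q + 6q^2 = 0, with roots -7/3 and 13. Take the larger (rising MC): q* = 13.
Check: AVC at q = 13 is $61 ≤ P, so revenue covers variable cost.
Profit = P·q − TC = 321·13 − 1222 = $2951.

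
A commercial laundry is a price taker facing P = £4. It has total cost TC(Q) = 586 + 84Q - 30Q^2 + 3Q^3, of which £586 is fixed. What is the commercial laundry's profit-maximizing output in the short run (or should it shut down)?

Shut down

From TC, MC = TC'(Q) = 84 - 60Q + 9Q^2 and AVC = VC/Q = 84 - 30Q + 3Q^2.
AVC is minimized where dAVC/dQ = -30 + 6Q = 0, at Q = 5; min AVC = 84 - 30·5 + 3·5^2 = £9.
P = £4 lies below min AVC = £9; no output level covers variable cost.
The firm minimizes its loss by shutting down and losing only its fixed cost of £586.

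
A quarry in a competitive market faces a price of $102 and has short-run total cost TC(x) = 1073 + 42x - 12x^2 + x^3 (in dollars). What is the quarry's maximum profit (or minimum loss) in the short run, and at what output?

Profit = -$273 at x = 10

AVC = 42 - 12x + x^2 has its minimum $6 at x = 6; price $102 clears that bar, so the firm operates.
With MC = 42 - 24x + 3x^2, P = MC on the upward-sloping part at x* = 10.
TR = 102·10 = 1020. TC = 1073 + 220 = 1293. Profit = 1020 − 1293 = -$273.
That loss of $273 beats the $1073 the firm would lose by shutting down; producing recovers $800 of fixed cost.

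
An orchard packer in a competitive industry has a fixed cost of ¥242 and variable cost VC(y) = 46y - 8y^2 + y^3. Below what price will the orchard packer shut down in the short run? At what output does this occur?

The firm shuts down when price falls below the minimum of average variable cost. AVC = VC/y = 46 - 8y + y^2.
dAVC/dy = -8 + 2y = 0 gives y = 4. min AVC = 46 - 8·4 + 4^2 = 30.
The firm shuts down for any P below ¥30.

¥30 per unit, at y = 4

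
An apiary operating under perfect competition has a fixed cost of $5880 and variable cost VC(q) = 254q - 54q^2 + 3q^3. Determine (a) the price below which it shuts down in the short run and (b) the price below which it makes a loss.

Shutdown price = $11; break-even price = $506

Shutdown price = min AVC. AVC = 254 - 54q + 3q^2, with vertex at q = 9 and minimum $11.
ATC = 5880/q + 254 - 54q + 3q^2. Setting dATC/dq = −5880/q^2 − 54 + 6q = 0 gives q = 14 (since 6·14^3 − 54·14^2 = 5880).
min ATC = 5880/14 + 254 − 54·14 + 3·14^2 = $506. That is the break-even price.
Between these two prices the firm operates at a loss; above $506 it earns a profit.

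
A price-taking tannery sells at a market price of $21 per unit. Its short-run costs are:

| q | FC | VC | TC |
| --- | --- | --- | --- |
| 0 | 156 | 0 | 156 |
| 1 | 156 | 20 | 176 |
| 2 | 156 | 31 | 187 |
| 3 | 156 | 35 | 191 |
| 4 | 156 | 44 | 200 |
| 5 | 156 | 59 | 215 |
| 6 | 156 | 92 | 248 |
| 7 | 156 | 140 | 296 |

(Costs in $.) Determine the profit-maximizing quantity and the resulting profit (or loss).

Profit at each row (π = 21q − TC): q=0: -156; q=1: -155; q=2: -145; q=3: -128; q=4: -116; q=5: -110; q=6: -122; q=7: -149.
Profit is maximized at q = 5. AVC there is 59/5 = $11.80 ≤ P, so producing beats shutting down (which would give -$156).

q = 5; profit = -$110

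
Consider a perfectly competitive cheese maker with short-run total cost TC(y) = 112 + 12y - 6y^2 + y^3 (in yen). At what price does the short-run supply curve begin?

¥3 per unit

Short-run supply begins at min AVC. From VC = 12y - 6y^2 + y^3, AVC = 12 - 6y + y^2.
At the minimum of AVC, MC = AVC. MC = 12 - 12y + 3y^2; setting MC = AVC gives 2y^2 - 6y = 0, so y = 3. min AVC = 3.
For P < ¥3 the firm produces nothing.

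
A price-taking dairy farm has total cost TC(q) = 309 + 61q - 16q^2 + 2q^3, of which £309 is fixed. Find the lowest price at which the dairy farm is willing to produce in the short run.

Short-run supply begins at min AVC. From VC = 61q - 16q^2 + 2q^3, AVC = 61 - 16q + 2q^2.
dAVC/dq = -16 + 4q = 0 gives q = 4. min AVC = 61 - 16·4 + 2·4^2 = 29.
So the shutdown price is £29.

£29 per unit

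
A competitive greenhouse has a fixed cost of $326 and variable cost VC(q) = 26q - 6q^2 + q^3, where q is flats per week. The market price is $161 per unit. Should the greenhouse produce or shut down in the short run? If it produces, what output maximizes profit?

Produce at q = 9

Variable cost is VC = 26q - 6q^2 + q^3, so AVC = VC/q = 26 - 6q + q^2 and MC = dTC/dq = 26 - 12q + 3q^2.
AVC is minimized where dAVC/dq = -6 + 2q = 0, at q = 3; min AVC = 26 - 6·3 + 3^2 = $17.
P = $161 exceeds min AVC = $17, so the firm stays open.
P = MC gives -135 - 12q + 3q^2 = 0, with roots -5 and 9. Take the larger (rising MC): q* = 9.
Check: AVC at q = 9 is $53 ≤ P, so revenue covers variable cost.
Profit = P·q − TC = 161·9 − 803 = $646.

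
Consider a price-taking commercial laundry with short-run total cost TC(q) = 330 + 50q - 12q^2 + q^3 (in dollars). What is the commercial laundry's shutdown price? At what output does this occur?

$14 per unit, at q = 6

The firm shuts down when price falls below the minimum of average variable cost. AVC = VC/q = 50 - 12q + q^2.
dAVC/dq = -12 + 2q = 0 gives q = 6. min AVC = 50 - 12·6 + 6^2 = 14.
So the shutdown price is $14.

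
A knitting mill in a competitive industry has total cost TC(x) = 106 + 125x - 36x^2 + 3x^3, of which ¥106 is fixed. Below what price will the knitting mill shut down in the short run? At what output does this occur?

¥17 per unit, at x = 6

Short-run supply begins at min AVC. From VC = 125x - 36x^2 + 3x^3, AVC = 125 - 36x + 3x^2.
dAVC/dx = -36 + 6x = 0 gives x = 6. min AVC = 125 - 36·6 + 3·6^2 = 17.
For P < ¥17 the firm produces nothing.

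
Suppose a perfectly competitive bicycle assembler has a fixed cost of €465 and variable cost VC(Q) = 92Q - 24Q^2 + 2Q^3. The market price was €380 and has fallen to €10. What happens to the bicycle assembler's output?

AVC = 92 - 24Q + 2Q^2, minimized at Q = 6 where min AVC = €20. MC = 92 - 48Q + 6Q^2.
With P = €380 above the shutdown price, P = MC gives Q = 12.
At P = €10 < min AVC = €20, price no longer covers variable cost at any output, so the firm shuts down: Q = 0.

Output falls from 12 to 0 (the firm shuts down)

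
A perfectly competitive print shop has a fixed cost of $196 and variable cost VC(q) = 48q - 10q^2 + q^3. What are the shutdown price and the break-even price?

Shutdown price = min AVC. AVC = 48 - 10q + q^2, with vertex at q = 5 and minimum $23.
ATC = 196/q + 48 - 10q + q^2. Setting dATC/dq = −196/q^2 − 10 + 2q = 0 gives q = 7 (since 2·7^3 − 10·7^2 = 196).
min ATC = 196/7 + 48 − 10·7 + 7^2 = $55. That is the break-even price.
For $23 ≤ P < $55 the firm produces at a loss; below $23 it shuts down.

Shutdown price = $23; break-even price = $55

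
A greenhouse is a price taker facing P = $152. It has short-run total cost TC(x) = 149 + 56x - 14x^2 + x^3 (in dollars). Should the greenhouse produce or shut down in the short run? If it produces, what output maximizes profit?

Strip out fixed cost: VC = 56x - 14x^2 + x^3. Then AVC = 56 - 14x + x^2 and MC = 56 - 28x + 3x^2.
The AVC parabola has its vertex at x = 14/2 = 7, where AVC = 56 - 14·7 + 7^2 = $7.
Since P = $152 ≥ min AVC = $7, price covers variable cost and the firm should produce.
Solving P = MC: -96 - 28x + 3x^2 = 0 ⇒ x = -8/3 or 12. On the upward-sloping branch, x* = 12.
Check: AVC at x = 12 is $32 ≤ P, so revenue covers variable cost.
Profit = P·x − TC = 152·12 − 533 = $1291.

Produce at x = 12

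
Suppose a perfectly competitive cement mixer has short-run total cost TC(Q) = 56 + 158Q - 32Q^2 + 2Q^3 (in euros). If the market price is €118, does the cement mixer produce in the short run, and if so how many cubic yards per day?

Variable cost is VC = 158Q - 32Q^2 + 2Q^3, so AVC = VC/Q = 158 - 32Q + 2Q^2 and MC = dTC/dQ = 158 - 64Q + 6Q^2.
The AVC parabola has its vertex at Q = 32/4 = 8, where AVC = 158 - 32·8 + 2·8^2 = €30.
Since P = €118 ≥ min AVC = €30, price covers variable cost and the firm should produce.
Solving P = MC: 40 - 64Q + 6Q^2 = 0 ⇒ Q = 2/3 or 10. On the upward-sloping branch, Q* = 10.
Check: AVC at Q = 10 is €38 ≤ P, so revenue covers variable cost.
Profit = P·Q − TC = 118·10 − 436 = €744.

Produce at Q = 10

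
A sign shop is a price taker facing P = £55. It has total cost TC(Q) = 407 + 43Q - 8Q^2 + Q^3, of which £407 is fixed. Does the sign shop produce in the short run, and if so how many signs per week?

Strip out fixed cost: VC = 43Q - 8Q^2 + Q^3. Then AVC = 43 - 8Q + Q^2 and MC = 43 - 16Q + 3Q^2.
AVC is minimized where dAVC/dQ = -8 + 2Q = 0, at Q = 4; min AVC = 43 - 8·4 + 4^2 = £27.
P = £55 exceeds min AVC = £27, so the firm stays open.
Solving P = MC: -12 - 16Q + 3Q^2 = 0 ⇒ Q = -2/3 or 6. On the upward-sloping branch, Q* = 6.
Check: AVC at Q = 6 is £31 ≤ P, so revenue covers variable cost.
Profit = P·Q − TC = 55·6 − 593 = -£263, a loss, but smaller than the £407 fixed cost the firm would lose by shutting down.

Produce at Q = 6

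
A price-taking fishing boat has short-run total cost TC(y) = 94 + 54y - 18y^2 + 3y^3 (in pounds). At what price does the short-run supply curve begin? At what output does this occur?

The firm shuts down when price falls below the minimum of average variable cost. AVC = VC/y = 54 - 18y + 3y^2.
dAVC/dy = -18 + 6y = 0 gives y = 3. min AVC = 54 - 18·3 + 3·3^2 = 27.
So the shutdown price is £27.

£27 per unit, at y = 3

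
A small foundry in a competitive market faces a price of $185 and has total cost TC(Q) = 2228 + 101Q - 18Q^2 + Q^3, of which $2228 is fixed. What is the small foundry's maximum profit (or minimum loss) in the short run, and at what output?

AVC = 101 - 18Q + Q^2; min AVC = $20 at Q = 9. Since P = $185 ≥ min AVC, the firm produces.
MC = 101 - 36Q + 3Q^2. Setting P = MC and taking the root on the rising branch gives Q* = 14.
TR = 185·14 = 2590. TC = 2228 + 630 = 2858. Profit = 2590 − 2858 = -$268.
That loss of $268 beats the $2228 the firm would lose by shutting down; producing recovers $1960 of fixed cost.

Profit = -$268 at Q = 14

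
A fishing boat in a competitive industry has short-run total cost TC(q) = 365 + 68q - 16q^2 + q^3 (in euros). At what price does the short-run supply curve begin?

The shutdown price is the minimum of AVC. VC = 68q - 16q^2 + q^3, so AVC = 68 - 16q + q^2.
dAVC/dq = -16 + 2q = 0 gives q = 8. min AVC = 68 - 16·8 + 8^2 = 4.
The firm shuts down for any P below €4.

€4 per unit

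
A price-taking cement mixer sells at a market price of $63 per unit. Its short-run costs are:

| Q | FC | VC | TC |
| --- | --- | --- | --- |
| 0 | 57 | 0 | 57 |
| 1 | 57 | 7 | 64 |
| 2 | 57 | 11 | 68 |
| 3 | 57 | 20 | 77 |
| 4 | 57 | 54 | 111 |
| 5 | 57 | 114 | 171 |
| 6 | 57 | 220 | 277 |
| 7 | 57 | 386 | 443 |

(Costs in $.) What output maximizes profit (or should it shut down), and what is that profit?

Profit at each row (π = 63Q − TC): Q=0: -57; Q=1: -1; Q=2: 58; Q=3: 112; Q=4: 141; Q=5: 144; Q=6: 101; Q=7: -2.
Profit is maximized at Q = 5. AVC there is 114/5 = $22.80 ≤ P, so producing beats shutting down (which would give -$57).

Q = 5; profit = $144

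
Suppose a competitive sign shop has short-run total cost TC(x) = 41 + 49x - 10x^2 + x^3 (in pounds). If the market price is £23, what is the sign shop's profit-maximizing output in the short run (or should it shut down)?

Shut down

Strip out fixed cost: VC = 49x - 10x^2 + x^3. Then AVC = 49 - 10x + x^2 and MC = 49 - 20x + 3x^2.
AVC hits its minimum where MC = AVC, at x = 5, giving min AVC = 49 - 10·5 + 5^2 = £24.
Since P = £23 < min AVC = £24, price fails to cover variable cost at any output.
Shutting down limits the loss to fixed cost, £41.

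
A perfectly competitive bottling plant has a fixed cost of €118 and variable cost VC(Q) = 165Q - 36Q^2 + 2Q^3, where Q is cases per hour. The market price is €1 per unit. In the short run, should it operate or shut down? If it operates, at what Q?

Strip out fixed cost: VC = 165Q - 36Q^2 + 2Q^3. Then AVC = 165 - 36Q + 2Q^2 and MC = 165 - 72Q + 6Q^2.
The AVC parabola has its vertex at Q = 36/4 = 9, where AVC = 165 - 36·9 + 2·9^2 = €3.
P = €1 lies below min AVC = €3; no output level covers variable cost.
Shutting down limits the loss to fixed cost, €118.

Shut down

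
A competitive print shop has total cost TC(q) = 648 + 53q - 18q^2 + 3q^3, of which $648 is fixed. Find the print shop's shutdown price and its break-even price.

Shutdown price = $26; break-even price = $161

Shutdown price = min AVC. AVC = 53 - 18q + 3q^2, with vertex at q = 3 and minimum $26.
ATC = 648/q + 53 - 18q + 3q^2. Setting dATC/dq = −648/q^2 − 18 + 6q = 0 gives q = 6 (since 6·6^3 − 18·6^2 = 648).
min ATC = 648/6 + 53 − 18·6 + 3·6^2 = $161. That is the break-even price.
For $26 ≤ P < $161 the firm produces at a loss; below $26 it shuts down.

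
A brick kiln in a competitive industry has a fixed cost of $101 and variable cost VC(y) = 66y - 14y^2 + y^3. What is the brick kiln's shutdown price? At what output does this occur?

The firm shuts down when price falls below the minimum of average variable cost. AVC = VC/y = 66 - 14y + y^2.
At the minimum of AVC, MC = AVC. MC = 66 - 28y + 3y^2; setting MC = AVC gives 2y^2 - 14y = 0, so y = 7. min AVC = 17.
So the shutdown price is $17.

$17 per unit, at y = 7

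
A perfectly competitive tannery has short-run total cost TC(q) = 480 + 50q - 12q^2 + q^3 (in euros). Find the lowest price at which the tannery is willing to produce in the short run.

€14 per unit

The firm shuts down when price falls below the minimum of average variable cost. AVC = VC/q = 50 - 12q + q^2.
At the minimum of AVC, MC = AVC. MC = 50 - 24q + 3q^2; setting MC = AVC gives 2q^2 - 12q = 0, so q = 6. min AVC = 14.
For P < €14 the firm produces nothing.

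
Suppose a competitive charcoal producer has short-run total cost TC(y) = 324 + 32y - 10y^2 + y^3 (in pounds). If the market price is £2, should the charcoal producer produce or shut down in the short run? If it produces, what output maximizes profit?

Variable cost is VC = 32y - 10y^2 + y^3, so AVC = VC/y = 32 - 10y + y^2 and MC = dTC/dy = 32 - 20y + 3y^2.
AVC hits its minimum where MC = AVC, at y = 5, giving min AVC = 32 - 10·5 + 5^2 = £7.
Since P = £2 < min AVC = £7, price fails to cover variable cost at any output.
Shutting down limits the loss to fixed cost, £324.

Shut down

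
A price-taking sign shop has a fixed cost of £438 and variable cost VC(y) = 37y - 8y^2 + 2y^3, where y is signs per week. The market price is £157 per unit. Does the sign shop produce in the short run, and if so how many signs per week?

Variable cost is VC = 37y - 8y^2 + 2y^3, so AVC = VC/y = 37 - 8y + 2y^2 and MC = dTC/dy = 37 - 16y + 6y^2.
AVC is minimized where dAVC/dy = -8 + 4y = 0, at y = 2; min AVC = 37 - 8·2 + 2·2^2 = £29.
P = £157 exceeds min AVC = £29, so the firm stays open.
Solving P = MC: -120 - 16y + 6y^2 = 0 ⇒ y = -10/3 or 6. On the upward-sloping branch, y* = 6.
Check: AVC at y = 6 is £61 ≤ P, so revenue covers variable cost.
Profit = P·y − TC = 157·6 − 804 = £138.

Produce at y = 6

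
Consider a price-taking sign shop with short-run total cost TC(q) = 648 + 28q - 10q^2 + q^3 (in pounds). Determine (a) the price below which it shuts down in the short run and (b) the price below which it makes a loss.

AVC = 28 - 10q + q^2; minimized at q = 5, giving min AVC = £3. That is the shutdown price.
ATC = 648/q + 28 - 10q + q^2. Setting dATC/dq = −648/q^2 − 10 + 2q = 0 gives q = 9 (since 2·9^3 − 10·9^2 = 648).
min ATC = 648/9 + 28 − 10·9 + 9^2 = £91. That is the break-even price.
For £3 ≤ P < £91 the firm produces at a loss; below £3 it shuts down.

Shutdown price = £3; break-even price = £91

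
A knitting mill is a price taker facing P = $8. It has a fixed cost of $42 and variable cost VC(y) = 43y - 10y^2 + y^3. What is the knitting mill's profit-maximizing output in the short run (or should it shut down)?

Strip out fixed cost: VC = 43y - 10y^2 + y^3. Then AVC = 43 - 10y + y^2 and MC = 43 - 20y + 3y^2.
AVC is minimized where dAVC/dy = -10 + 2y = 0, at y = 5; min AVC = 43 - 10·5 + 5^2 = $18.
P = $8 lies below min AVC = $18; no output level covers variable cost.
The firm minimizes its loss by shutting down and losing only its fixed cost of $42.

Shut down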